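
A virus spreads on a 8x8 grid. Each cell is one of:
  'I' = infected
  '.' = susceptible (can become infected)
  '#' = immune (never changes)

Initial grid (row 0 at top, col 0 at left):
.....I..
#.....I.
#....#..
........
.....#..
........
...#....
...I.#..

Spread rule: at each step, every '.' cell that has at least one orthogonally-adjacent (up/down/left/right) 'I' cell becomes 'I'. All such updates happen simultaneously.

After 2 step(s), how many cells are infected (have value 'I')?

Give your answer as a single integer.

Step 0 (initial): 3 infected
Step 1: +7 new -> 10 infected
Step 2: +8 new -> 18 infected

Answer: 18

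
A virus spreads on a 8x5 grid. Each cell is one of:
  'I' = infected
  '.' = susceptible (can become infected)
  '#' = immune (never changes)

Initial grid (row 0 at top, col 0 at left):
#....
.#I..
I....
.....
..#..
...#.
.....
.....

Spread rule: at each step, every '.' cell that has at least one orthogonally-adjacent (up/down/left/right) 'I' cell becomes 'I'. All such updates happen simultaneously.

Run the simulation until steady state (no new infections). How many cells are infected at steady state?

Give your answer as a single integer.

Answer: 36

Derivation:
Step 0 (initial): 2 infected
Step 1: +6 new -> 8 infected
Step 2: +7 new -> 15 infected
Step 3: +5 new -> 20 infected
Step 4: +4 new -> 24 infected
Step 5: +4 new -> 28 infected
Step 6: +3 new -> 31 infected
Step 7: +3 new -> 34 infected
Step 8: +2 new -> 36 infected
Step 9: +0 new -> 36 infected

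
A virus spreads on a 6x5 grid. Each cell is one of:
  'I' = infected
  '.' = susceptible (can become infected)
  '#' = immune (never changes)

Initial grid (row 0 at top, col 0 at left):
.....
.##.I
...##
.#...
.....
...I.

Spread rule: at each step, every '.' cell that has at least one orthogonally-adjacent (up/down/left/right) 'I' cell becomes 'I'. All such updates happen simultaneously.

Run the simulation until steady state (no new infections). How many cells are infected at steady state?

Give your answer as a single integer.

Step 0 (initial): 2 infected
Step 1: +5 new -> 7 infected
Step 2: +5 new -> 12 infected
Step 3: +5 new -> 17 infected
Step 4: +3 new -> 20 infected
Step 5: +3 new -> 23 infected
Step 6: +2 new -> 25 infected
Step 7: +0 new -> 25 infected

Answer: 25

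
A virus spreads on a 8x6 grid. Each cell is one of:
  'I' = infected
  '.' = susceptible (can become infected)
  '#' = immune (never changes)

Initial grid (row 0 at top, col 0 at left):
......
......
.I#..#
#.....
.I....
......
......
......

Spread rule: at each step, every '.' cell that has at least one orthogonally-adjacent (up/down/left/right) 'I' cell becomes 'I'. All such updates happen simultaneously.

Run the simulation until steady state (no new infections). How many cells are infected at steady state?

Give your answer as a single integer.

Answer: 45

Derivation:
Step 0 (initial): 2 infected
Step 1: +6 new -> 8 infected
Step 2: +8 new -> 16 infected
Step 3: +9 new -> 25 infected
Step 4: +9 new -> 34 infected
Step 5: +7 new -> 41 infected
Step 6: +3 new -> 44 infected
Step 7: +1 new -> 45 infected
Step 8: +0 new -> 45 infected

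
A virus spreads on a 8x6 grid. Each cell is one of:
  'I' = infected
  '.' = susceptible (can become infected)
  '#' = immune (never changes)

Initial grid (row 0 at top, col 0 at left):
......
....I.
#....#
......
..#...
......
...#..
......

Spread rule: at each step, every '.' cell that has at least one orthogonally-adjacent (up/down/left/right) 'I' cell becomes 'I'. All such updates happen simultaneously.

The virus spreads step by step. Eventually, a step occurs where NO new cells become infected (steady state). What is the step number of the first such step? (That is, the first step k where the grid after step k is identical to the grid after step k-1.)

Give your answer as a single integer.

Answer: 11

Derivation:
Step 0 (initial): 1 infected
Step 1: +4 new -> 5 infected
Step 2: +5 new -> 10 infected
Step 3: +6 new -> 16 infected
Step 4: +7 new -> 23 infected
Step 5: +5 new -> 28 infected
Step 6: +5 new -> 33 infected
Step 7: +5 new -> 38 infected
Step 8: +3 new -> 41 infected
Step 9: +2 new -> 43 infected
Step 10: +1 new -> 44 infected
Step 11: +0 new -> 44 infected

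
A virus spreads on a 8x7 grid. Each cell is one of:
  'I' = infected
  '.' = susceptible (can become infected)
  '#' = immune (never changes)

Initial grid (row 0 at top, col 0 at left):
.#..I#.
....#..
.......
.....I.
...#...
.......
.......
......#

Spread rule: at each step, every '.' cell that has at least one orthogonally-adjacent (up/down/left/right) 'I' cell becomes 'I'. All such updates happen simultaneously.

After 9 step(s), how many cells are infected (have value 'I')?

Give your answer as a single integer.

Answer: 51

Derivation:
Step 0 (initial): 2 infected
Step 1: +5 new -> 7 infected
Step 2: +9 new -> 16 infected
Step 3: +7 new -> 23 infected
Step 4: +9 new -> 32 infected
Step 5: +7 new -> 39 infected
Step 6: +6 new -> 45 infected
Step 7: +3 new -> 48 infected
Step 8: +2 new -> 50 infected
Step 9: +1 new -> 51 infected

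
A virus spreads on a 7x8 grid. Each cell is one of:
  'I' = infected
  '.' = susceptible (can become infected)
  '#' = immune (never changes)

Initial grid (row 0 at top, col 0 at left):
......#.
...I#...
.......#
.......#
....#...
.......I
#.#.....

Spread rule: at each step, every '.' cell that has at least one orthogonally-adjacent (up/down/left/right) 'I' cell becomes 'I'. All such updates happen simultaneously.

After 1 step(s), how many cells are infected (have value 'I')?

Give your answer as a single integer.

Answer: 8

Derivation:
Step 0 (initial): 2 infected
Step 1: +6 new -> 8 infected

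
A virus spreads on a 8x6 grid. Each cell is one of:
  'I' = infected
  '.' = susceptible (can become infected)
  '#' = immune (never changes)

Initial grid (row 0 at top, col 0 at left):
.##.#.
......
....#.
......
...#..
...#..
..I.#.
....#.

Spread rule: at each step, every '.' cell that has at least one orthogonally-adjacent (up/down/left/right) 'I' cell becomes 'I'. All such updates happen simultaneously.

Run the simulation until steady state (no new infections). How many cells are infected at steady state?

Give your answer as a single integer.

Answer: 40

Derivation:
Step 0 (initial): 1 infected
Step 1: +4 new -> 5 infected
Step 2: +5 new -> 10 infected
Step 3: +4 new -> 14 infected
Step 4: +4 new -> 18 infected
Step 5: +5 new -> 23 infected
Step 6: +5 new -> 28 infected
Step 7: +6 new -> 34 infected
Step 8: +3 new -> 37 infected
Step 9: +2 new -> 39 infected
Step 10: +1 new -> 40 infected
Step 11: +0 new -> 40 infected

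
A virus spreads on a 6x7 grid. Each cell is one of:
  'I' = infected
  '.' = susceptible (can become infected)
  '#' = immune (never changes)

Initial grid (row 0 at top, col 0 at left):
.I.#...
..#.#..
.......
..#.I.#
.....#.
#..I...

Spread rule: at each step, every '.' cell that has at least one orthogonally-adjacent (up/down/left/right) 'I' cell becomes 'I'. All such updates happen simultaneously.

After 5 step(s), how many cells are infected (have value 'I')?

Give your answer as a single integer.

Step 0 (initial): 3 infected
Step 1: +10 new -> 13 infected
Step 2: +7 new -> 20 infected
Step 3: +8 new -> 28 infected
Step 4: +5 new -> 33 infected
Step 5: +2 new -> 35 infected

Answer: 35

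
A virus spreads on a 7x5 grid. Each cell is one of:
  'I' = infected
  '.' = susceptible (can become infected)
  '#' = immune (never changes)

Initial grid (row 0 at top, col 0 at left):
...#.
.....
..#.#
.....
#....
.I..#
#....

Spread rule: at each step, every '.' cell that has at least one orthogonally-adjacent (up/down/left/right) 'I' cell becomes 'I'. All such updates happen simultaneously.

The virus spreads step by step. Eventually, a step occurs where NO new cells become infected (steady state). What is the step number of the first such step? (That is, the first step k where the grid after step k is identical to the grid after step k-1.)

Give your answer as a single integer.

Answer: 9

Derivation:
Step 0 (initial): 1 infected
Step 1: +4 new -> 5 infected
Step 2: +4 new -> 9 infected
Step 3: +5 new -> 14 infected
Step 4: +5 new -> 19 infected
Step 5: +5 new -> 24 infected
Step 6: +3 new -> 27 infected
Step 7: +1 new -> 28 infected
Step 8: +1 new -> 29 infected
Step 9: +0 new -> 29 infected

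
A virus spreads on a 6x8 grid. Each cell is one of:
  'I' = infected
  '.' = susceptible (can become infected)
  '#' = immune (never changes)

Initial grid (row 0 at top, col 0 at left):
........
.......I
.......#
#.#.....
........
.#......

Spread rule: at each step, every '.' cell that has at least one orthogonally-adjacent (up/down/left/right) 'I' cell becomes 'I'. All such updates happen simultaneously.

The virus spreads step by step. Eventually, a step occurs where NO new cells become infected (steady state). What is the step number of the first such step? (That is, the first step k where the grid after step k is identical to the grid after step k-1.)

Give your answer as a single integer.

Step 0 (initial): 1 infected
Step 1: +2 new -> 3 infected
Step 2: +3 new -> 6 infected
Step 3: +4 new -> 10 infected
Step 4: +6 new -> 16 infected
Step 5: +7 new -> 23 infected
Step 6: +7 new -> 30 infected
Step 7: +5 new -> 35 infected
Step 8: +5 new -> 40 infected
Step 9: +2 new -> 42 infected
Step 10: +1 new -> 43 infected
Step 11: +1 new -> 44 infected
Step 12: +0 new -> 44 infected

Answer: 12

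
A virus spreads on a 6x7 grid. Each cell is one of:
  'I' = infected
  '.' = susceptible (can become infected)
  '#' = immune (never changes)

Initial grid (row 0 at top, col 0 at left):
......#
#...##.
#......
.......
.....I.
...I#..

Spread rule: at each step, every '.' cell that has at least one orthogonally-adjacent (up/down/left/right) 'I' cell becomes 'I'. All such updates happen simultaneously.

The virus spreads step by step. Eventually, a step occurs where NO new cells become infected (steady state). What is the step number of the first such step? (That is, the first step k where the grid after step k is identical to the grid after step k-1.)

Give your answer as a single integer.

Step 0 (initial): 2 infected
Step 1: +6 new -> 8 infected
Step 2: +7 new -> 15 infected
Step 3: +6 new -> 21 infected
Step 4: +5 new -> 26 infected
Step 5: +4 new -> 30 infected
Step 6: +3 new -> 33 infected
Step 7: +2 new -> 35 infected
Step 8: +1 new -> 36 infected
Step 9: +0 new -> 36 infected

Answer: 9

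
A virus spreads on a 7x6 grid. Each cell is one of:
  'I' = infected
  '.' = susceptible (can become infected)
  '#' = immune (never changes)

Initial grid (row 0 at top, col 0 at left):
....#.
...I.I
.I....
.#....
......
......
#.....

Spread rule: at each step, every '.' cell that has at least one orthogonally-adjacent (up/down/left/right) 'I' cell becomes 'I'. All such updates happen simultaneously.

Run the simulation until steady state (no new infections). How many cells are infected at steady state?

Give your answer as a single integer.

Answer: 39

Derivation:
Step 0 (initial): 3 infected
Step 1: +9 new -> 12 infected
Step 2: +8 new -> 20 infected
Step 3: +6 new -> 26 infected
Step 4: +6 new -> 32 infected
Step 5: +5 new -> 37 infected
Step 6: +2 new -> 39 infected
Step 7: +0 new -> 39 infected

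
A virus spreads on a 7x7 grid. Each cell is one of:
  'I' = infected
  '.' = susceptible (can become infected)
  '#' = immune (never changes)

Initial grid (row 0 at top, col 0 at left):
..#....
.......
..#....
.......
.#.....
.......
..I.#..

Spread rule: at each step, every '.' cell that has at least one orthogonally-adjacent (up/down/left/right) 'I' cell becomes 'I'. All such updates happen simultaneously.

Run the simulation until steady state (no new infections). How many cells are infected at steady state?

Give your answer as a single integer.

Answer: 45

Derivation:
Step 0 (initial): 1 infected
Step 1: +3 new -> 4 infected
Step 2: +4 new -> 8 infected
Step 3: +4 new -> 12 infected
Step 4: +5 new -> 17 infected
Step 5: +7 new -> 24 infected
Step 6: +7 new -> 31 infected
Step 7: +7 new -> 38 infected
Step 8: +4 new -> 42 infected
Step 9: +2 new -> 44 infected
Step 10: +1 new -> 45 infected
Step 11: +0 new -> 45 infected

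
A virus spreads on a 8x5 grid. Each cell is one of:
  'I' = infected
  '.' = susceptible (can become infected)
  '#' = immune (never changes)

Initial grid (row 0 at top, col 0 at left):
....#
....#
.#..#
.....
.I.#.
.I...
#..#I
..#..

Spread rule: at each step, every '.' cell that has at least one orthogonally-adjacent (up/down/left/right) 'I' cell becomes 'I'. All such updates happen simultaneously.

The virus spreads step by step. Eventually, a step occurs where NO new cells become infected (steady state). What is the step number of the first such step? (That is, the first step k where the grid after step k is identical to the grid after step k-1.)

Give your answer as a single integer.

Answer: 7

Derivation:
Step 0 (initial): 3 infected
Step 1: +8 new -> 11 infected
Step 2: +7 new -> 18 infected
Step 3: +5 new -> 23 infected
Step 4: +3 new -> 26 infected
Step 5: +4 new -> 30 infected
Step 6: +2 new -> 32 infected
Step 7: +0 new -> 32 infected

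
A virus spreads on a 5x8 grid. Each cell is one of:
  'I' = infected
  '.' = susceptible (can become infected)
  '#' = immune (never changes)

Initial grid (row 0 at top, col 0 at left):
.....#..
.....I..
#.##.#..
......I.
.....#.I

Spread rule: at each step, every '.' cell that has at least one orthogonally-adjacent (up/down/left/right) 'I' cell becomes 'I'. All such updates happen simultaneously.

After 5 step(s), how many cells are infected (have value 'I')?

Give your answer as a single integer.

Step 0 (initial): 3 infected
Step 1: +6 new -> 9 infected
Step 2: +7 new -> 16 infected
Step 3: +5 new -> 21 infected
Step 4: +4 new -> 25 infected
Step 5: +5 new -> 30 infected

Answer: 30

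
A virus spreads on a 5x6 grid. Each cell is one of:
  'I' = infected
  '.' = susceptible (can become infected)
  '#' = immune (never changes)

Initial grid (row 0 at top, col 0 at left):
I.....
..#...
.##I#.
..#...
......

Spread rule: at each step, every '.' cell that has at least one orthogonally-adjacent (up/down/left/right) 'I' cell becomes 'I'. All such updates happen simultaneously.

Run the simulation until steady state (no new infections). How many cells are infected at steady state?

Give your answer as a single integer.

Step 0 (initial): 2 infected
Step 1: +4 new -> 6 infected
Step 2: +7 new -> 13 infected
Step 3: +6 new -> 19 infected
Step 4: +6 new -> 25 infected
Step 5: +0 new -> 25 infected

Answer: 25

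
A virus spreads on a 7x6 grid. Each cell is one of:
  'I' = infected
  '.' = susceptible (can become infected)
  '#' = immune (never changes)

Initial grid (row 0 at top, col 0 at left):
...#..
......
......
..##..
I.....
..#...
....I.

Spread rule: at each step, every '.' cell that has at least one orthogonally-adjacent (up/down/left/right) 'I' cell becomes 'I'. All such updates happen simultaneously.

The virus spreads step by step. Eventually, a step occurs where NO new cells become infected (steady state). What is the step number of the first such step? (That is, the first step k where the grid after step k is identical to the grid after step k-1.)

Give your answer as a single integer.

Step 0 (initial): 2 infected
Step 1: +6 new -> 8 infected
Step 2: +9 new -> 17 infected
Step 3: +6 new -> 23 infected
Step 4: +5 new -> 28 infected
Step 5: +5 new -> 33 infected
Step 6: +4 new -> 37 infected
Step 7: +1 new -> 38 infected
Step 8: +0 new -> 38 infected

Answer: 8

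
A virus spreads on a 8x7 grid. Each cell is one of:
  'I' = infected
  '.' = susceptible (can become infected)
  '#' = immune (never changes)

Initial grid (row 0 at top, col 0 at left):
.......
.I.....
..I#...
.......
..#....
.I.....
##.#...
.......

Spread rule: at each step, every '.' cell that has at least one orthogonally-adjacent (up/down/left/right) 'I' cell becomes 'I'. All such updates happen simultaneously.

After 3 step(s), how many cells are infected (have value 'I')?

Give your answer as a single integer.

Answer: 27

Derivation:
Step 0 (initial): 3 infected
Step 1: +8 new -> 11 infected
Step 2: +9 new -> 20 infected
Step 3: +7 new -> 27 infected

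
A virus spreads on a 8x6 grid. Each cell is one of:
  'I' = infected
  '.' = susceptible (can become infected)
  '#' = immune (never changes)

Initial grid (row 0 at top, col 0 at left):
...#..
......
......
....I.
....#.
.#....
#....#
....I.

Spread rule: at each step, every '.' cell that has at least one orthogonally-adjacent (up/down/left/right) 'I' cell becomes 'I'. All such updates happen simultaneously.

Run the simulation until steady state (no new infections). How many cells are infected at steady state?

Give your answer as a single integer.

Answer: 43

Derivation:
Step 0 (initial): 2 infected
Step 1: +6 new -> 8 infected
Step 2: +9 new -> 17 infected
Step 3: +10 new -> 27 infected
Step 4: +8 new -> 35 infected
Step 5: +4 new -> 39 infected
Step 6: +3 new -> 42 infected
Step 7: +1 new -> 43 infected
Step 8: +0 new -> 43 infected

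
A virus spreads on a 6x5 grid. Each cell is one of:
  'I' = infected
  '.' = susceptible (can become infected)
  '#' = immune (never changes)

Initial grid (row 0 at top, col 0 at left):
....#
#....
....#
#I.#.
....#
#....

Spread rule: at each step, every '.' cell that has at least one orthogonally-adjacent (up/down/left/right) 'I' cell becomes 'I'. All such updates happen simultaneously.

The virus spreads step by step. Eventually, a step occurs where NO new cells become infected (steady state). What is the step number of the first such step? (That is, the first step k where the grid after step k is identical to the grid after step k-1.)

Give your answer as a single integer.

Step 0 (initial): 1 infected
Step 1: +3 new -> 4 infected
Step 2: +6 new -> 10 infected
Step 3: +5 new -> 15 infected
Step 4: +4 new -> 19 infected
Step 5: +3 new -> 22 infected
Step 6: +0 new -> 22 infected

Answer: 6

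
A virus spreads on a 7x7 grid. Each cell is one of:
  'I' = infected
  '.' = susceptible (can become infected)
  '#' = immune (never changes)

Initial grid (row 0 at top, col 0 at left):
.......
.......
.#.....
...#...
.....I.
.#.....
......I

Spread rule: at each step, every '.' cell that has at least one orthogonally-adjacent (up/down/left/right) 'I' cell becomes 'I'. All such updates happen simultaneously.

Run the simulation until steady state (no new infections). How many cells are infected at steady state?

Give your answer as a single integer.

Step 0 (initial): 2 infected
Step 1: +6 new -> 8 infected
Step 2: +6 new -> 14 infected
Step 3: +6 new -> 20 infected
Step 4: +8 new -> 28 infected
Step 5: +7 new -> 35 infected
Step 6: +5 new -> 40 infected
Step 7: +3 new -> 43 infected
Step 8: +2 new -> 45 infected
Step 9: +1 new -> 46 infected
Step 10: +0 new -> 46 infected

Answer: 46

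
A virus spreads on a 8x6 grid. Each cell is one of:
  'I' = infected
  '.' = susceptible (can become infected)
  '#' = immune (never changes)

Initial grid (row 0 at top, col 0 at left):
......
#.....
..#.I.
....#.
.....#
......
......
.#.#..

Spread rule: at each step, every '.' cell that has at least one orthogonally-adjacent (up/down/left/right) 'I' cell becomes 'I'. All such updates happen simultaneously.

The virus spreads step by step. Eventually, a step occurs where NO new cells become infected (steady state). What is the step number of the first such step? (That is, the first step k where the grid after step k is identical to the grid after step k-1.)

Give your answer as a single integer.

Answer: 10

Derivation:
Step 0 (initial): 1 infected
Step 1: +3 new -> 4 infected
Step 2: +5 new -> 9 infected
Step 3: +5 new -> 14 infected
Step 4: +6 new -> 20 infected
Step 5: +7 new -> 27 infected
Step 6: +7 new -> 34 infected
Step 7: +5 new -> 39 infected
Step 8: +2 new -> 41 infected
Step 9: +1 new -> 42 infected
Step 10: +0 new -> 42 infected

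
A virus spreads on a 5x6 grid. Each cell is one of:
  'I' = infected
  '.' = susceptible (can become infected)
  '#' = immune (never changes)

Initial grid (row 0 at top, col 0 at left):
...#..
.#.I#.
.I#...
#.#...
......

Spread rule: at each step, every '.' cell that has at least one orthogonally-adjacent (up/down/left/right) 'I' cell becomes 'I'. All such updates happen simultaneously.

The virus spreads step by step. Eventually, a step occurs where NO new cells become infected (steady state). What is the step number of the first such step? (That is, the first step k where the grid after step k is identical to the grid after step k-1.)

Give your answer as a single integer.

Answer: 7

Derivation:
Step 0 (initial): 2 infected
Step 1: +4 new -> 6 infected
Step 2: +5 new -> 11 infected
Step 3: +7 new -> 18 infected
Step 4: +3 new -> 21 infected
Step 5: +2 new -> 23 infected
Step 6: +1 new -> 24 infected
Step 7: +0 new -> 24 infected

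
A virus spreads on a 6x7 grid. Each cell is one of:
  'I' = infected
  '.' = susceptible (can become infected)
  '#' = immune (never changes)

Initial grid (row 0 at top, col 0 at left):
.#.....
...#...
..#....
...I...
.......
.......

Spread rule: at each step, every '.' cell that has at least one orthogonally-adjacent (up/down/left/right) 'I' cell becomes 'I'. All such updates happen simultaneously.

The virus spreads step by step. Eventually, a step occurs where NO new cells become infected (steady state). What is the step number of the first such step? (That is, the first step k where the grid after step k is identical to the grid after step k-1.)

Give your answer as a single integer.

Answer: 7

Derivation:
Step 0 (initial): 1 infected
Step 1: +4 new -> 5 infected
Step 2: +6 new -> 11 infected
Step 3: +9 new -> 20 infected
Step 4: +9 new -> 29 infected
Step 5: +7 new -> 36 infected
Step 6: +3 new -> 39 infected
Step 7: +0 new -> 39 infected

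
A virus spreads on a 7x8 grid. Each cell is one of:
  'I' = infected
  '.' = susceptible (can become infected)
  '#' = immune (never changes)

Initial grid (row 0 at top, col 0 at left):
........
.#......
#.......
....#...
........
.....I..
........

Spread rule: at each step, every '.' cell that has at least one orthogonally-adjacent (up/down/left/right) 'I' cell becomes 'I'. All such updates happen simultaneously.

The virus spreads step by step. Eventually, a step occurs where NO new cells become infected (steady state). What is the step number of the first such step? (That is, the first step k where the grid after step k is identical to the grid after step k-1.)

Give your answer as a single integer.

Answer: 12

Derivation:
Step 0 (initial): 1 infected
Step 1: +4 new -> 5 infected
Step 2: +7 new -> 12 infected
Step 3: +7 new -> 19 infected
Step 4: +8 new -> 27 infected
Step 5: +9 new -> 36 infected
Step 6: +8 new -> 44 infected
Step 7: +5 new -> 49 infected
Step 8: +1 new -> 50 infected
Step 9: +1 new -> 51 infected
Step 10: +1 new -> 52 infected
Step 11: +1 new -> 53 infected
Step 12: +0 new -> 53 infected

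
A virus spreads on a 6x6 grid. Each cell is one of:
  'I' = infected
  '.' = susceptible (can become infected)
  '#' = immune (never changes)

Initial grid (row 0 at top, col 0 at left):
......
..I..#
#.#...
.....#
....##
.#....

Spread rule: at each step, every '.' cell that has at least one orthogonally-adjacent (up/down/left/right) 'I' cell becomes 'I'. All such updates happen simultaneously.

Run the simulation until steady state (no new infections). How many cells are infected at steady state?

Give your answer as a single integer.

Step 0 (initial): 1 infected
Step 1: +3 new -> 4 infected
Step 2: +6 new -> 10 infected
Step 3: +5 new -> 15 infected
Step 4: +7 new -> 22 infected
Step 5: +3 new -> 25 infected
Step 6: +3 new -> 28 infected
Step 7: +1 new -> 29 infected
Step 8: +0 new -> 29 infected

Answer: 29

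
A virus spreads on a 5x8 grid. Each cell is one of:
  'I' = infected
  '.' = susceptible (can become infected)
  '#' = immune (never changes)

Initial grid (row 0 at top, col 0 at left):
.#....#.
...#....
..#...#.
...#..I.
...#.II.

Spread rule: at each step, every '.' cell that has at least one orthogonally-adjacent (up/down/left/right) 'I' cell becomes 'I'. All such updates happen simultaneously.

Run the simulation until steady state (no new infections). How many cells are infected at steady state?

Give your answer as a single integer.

Step 0 (initial): 3 infected
Step 1: +4 new -> 7 infected
Step 2: +3 new -> 10 infected
Step 3: +3 new -> 13 infected
Step 4: +5 new -> 18 infected
Step 5: +1 new -> 19 infected
Step 6: +1 new -> 20 infected
Step 7: +1 new -> 21 infected
Step 8: +1 new -> 22 infected
Step 9: +1 new -> 23 infected
Step 10: +2 new -> 25 infected
Step 11: +3 new -> 28 infected
Step 12: +3 new -> 31 infected
Step 13: +2 new -> 33 infected
Step 14: +0 new -> 33 infected

Answer: 33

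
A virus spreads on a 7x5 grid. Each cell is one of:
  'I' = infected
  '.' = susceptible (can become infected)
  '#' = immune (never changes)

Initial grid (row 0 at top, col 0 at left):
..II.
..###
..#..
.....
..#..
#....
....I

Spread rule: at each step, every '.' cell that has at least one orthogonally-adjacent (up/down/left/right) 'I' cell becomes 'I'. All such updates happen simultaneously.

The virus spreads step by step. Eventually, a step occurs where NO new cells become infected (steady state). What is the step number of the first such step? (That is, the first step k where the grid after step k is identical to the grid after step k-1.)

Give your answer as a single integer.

Step 0 (initial): 3 infected
Step 1: +4 new -> 7 infected
Step 2: +5 new -> 12 infected
Step 3: +6 new -> 18 infected
Step 4: +6 new -> 24 infected
Step 5: +4 new -> 28 infected
Step 6: +1 new -> 29 infected
Step 7: +0 new -> 29 infected

Answer: 7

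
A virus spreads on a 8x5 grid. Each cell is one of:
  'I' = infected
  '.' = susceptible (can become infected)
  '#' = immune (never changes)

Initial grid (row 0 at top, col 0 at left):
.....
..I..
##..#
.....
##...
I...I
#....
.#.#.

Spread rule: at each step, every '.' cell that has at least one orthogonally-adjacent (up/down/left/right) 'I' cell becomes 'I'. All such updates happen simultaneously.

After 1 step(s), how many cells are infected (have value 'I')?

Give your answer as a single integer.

Answer: 11

Derivation:
Step 0 (initial): 3 infected
Step 1: +8 new -> 11 infected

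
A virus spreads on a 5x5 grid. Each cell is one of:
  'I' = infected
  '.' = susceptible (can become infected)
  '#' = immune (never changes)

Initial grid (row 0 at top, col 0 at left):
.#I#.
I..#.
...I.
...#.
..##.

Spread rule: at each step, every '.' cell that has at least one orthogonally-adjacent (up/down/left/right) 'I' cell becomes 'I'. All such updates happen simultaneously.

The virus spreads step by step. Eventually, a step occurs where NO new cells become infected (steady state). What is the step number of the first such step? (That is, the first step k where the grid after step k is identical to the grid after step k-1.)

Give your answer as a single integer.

Answer: 5

Derivation:
Step 0 (initial): 3 infected
Step 1: +6 new -> 9 infected
Step 2: +5 new -> 14 infected
Step 3: +4 new -> 18 infected
Step 4: +1 new -> 19 infected
Step 5: +0 new -> 19 infected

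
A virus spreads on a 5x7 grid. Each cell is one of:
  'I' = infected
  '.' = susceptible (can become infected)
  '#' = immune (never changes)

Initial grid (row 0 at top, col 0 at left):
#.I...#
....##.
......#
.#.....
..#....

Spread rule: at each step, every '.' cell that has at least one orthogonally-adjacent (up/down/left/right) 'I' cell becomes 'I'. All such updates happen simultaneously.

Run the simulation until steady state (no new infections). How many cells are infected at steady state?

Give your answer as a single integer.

Answer: 27

Derivation:
Step 0 (initial): 1 infected
Step 1: +3 new -> 4 infected
Step 2: +4 new -> 8 infected
Step 3: +5 new -> 13 infected
Step 4: +3 new -> 16 infected
Step 5: +4 new -> 20 infected
Step 6: +3 new -> 23 infected
Step 7: +3 new -> 26 infected
Step 8: +1 new -> 27 infected
Step 9: +0 new -> 27 infected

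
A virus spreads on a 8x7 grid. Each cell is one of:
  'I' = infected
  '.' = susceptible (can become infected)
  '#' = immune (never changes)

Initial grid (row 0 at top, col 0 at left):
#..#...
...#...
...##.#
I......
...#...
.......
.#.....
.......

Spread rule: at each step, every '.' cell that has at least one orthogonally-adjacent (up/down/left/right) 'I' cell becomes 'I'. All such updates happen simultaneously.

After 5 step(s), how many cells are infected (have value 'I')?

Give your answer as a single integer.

Answer: 26

Derivation:
Step 0 (initial): 1 infected
Step 1: +3 new -> 4 infected
Step 2: +5 new -> 9 infected
Step 3: +6 new -> 15 infected
Step 4: +5 new -> 20 infected
Step 5: +6 new -> 26 infected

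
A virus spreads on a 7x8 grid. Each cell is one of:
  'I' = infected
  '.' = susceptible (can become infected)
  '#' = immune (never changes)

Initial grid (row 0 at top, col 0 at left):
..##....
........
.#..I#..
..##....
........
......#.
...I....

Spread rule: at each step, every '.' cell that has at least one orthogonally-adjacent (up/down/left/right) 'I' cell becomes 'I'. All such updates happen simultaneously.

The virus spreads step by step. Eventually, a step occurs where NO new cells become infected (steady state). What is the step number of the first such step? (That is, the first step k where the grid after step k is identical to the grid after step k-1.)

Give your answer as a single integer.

Step 0 (initial): 2 infected
Step 1: +6 new -> 8 infected
Step 2: +11 new -> 19 infected
Step 3: +10 new -> 29 infected
Step 4: +9 new -> 38 infected
Step 5: +8 new -> 46 infected
Step 6: +3 new -> 49 infected
Step 7: +0 new -> 49 infected

Answer: 7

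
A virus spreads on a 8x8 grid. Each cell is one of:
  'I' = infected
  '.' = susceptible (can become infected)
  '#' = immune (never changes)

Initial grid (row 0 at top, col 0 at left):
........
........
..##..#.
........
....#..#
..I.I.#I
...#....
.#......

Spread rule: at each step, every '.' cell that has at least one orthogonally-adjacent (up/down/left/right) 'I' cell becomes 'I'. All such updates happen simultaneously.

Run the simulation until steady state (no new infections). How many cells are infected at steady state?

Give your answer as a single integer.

Step 0 (initial): 3 infected
Step 1: +7 new -> 10 infected
Step 2: +11 new -> 21 infected
Step 3: +9 new -> 30 infected
Step 4: +6 new -> 36 infected
Step 5: +5 new -> 41 infected
Step 6: +7 new -> 48 infected
Step 7: +6 new -> 54 infected
Step 8: +2 new -> 56 infected
Step 9: +0 new -> 56 infected

Answer: 56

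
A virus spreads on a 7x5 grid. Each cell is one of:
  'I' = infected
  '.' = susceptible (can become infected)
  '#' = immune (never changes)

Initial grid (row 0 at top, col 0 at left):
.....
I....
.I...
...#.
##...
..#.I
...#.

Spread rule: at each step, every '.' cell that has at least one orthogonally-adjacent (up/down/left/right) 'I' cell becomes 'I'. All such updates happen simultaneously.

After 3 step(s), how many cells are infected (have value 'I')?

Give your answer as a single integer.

Step 0 (initial): 3 infected
Step 1: +8 new -> 11 infected
Step 2: +7 new -> 18 infected
Step 3: +4 new -> 22 infected

Answer: 22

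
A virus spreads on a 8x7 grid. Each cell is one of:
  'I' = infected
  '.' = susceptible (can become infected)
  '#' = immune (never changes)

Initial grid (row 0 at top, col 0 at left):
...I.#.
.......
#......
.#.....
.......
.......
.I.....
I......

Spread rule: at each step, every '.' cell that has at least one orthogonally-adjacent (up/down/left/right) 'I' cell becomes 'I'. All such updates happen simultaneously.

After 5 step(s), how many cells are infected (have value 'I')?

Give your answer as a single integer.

Answer: 48

Derivation:
Step 0 (initial): 3 infected
Step 1: +7 new -> 10 infected
Step 2: +9 new -> 19 infected
Step 3: +11 new -> 30 infected
Step 4: +11 new -> 41 infected
Step 5: +7 new -> 48 infected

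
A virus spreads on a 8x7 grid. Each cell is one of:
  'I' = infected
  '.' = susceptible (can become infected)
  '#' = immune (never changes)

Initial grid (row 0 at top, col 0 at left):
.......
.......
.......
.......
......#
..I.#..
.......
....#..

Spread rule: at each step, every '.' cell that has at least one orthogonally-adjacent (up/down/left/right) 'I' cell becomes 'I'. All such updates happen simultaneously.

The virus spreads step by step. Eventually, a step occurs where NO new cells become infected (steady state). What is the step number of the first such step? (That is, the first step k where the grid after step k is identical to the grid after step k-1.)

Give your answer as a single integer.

Step 0 (initial): 1 infected
Step 1: +4 new -> 5 infected
Step 2: +7 new -> 12 infected
Step 3: +9 new -> 21 infected
Step 4: +8 new -> 29 infected
Step 5: +9 new -> 38 infected
Step 6: +8 new -> 46 infected
Step 7: +4 new -> 50 infected
Step 8: +2 new -> 52 infected
Step 9: +1 new -> 53 infected
Step 10: +0 new -> 53 infected

Answer: 10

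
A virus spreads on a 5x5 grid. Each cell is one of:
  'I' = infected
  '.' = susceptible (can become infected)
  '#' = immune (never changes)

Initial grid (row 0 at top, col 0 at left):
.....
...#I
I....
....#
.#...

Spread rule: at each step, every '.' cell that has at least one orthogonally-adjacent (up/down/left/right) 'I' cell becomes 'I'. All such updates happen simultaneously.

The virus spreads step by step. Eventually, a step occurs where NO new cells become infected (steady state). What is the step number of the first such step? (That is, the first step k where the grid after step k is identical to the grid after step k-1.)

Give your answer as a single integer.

Step 0 (initial): 2 infected
Step 1: +5 new -> 7 infected
Step 2: +7 new -> 14 infected
Step 3: +5 new -> 19 infected
Step 4: +2 new -> 21 infected
Step 5: +1 new -> 22 infected
Step 6: +0 new -> 22 infected

Answer: 6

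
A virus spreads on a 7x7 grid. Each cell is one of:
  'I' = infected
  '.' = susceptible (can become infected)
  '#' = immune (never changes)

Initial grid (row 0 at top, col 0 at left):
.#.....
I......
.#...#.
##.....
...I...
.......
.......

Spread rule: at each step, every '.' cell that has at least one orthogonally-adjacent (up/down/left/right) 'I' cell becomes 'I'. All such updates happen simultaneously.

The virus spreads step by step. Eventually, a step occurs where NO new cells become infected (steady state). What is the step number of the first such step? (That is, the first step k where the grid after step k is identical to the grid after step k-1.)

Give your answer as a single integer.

Step 0 (initial): 2 infected
Step 1: +7 new -> 9 infected
Step 2: +9 new -> 18 infected
Step 3: +11 new -> 29 infected
Step 4: +7 new -> 36 infected
Step 5: +5 new -> 41 infected
Step 6: +2 new -> 43 infected
Step 7: +1 new -> 44 infected
Step 8: +0 new -> 44 infected

Answer: 8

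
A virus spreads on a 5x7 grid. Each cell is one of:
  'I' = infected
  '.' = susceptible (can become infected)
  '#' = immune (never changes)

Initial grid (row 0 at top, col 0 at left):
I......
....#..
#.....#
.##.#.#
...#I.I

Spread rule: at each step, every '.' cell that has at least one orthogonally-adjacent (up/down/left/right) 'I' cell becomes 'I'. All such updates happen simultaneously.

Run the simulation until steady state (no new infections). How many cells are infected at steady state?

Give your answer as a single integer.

Answer: 23

Derivation:
Step 0 (initial): 3 infected
Step 1: +3 new -> 6 infected
Step 2: +3 new -> 9 infected
Step 3: +4 new -> 13 infected
Step 4: +5 new -> 18 infected
Step 5: +3 new -> 21 infected
Step 6: +2 new -> 23 infected
Step 7: +0 new -> 23 infected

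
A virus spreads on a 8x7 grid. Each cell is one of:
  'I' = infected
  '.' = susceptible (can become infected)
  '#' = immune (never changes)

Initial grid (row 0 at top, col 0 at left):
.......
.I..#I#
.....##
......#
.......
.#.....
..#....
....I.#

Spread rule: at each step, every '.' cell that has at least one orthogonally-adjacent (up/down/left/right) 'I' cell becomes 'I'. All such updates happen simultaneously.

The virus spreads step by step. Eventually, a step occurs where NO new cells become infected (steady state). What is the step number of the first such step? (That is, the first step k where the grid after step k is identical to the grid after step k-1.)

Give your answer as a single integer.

Step 0 (initial): 3 infected
Step 1: +8 new -> 11 infected
Step 2: +12 new -> 23 infected
Step 3: +10 new -> 33 infected
Step 4: +11 new -> 44 infected
Step 5: +4 new -> 48 infected
Step 6: +0 new -> 48 infected

Answer: 6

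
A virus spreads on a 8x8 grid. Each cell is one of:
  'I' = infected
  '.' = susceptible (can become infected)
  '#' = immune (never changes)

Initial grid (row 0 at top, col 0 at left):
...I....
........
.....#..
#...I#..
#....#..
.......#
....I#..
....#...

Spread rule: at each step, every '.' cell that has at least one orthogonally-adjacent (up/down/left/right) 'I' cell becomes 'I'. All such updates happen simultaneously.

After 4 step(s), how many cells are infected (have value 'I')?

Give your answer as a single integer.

Step 0 (initial): 3 infected
Step 1: +8 new -> 11 infected
Step 2: +11 new -> 22 infected
Step 3: +11 new -> 33 infected
Step 4: +10 new -> 43 infected

Answer: 43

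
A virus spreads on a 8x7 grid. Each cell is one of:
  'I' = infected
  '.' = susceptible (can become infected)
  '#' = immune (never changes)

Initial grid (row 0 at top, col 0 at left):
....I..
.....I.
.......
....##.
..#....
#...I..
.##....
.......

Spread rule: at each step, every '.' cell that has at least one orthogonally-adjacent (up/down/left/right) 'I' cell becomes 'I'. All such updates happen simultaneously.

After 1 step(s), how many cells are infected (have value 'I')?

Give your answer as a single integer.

Step 0 (initial): 3 infected
Step 1: +9 new -> 12 infected

Answer: 12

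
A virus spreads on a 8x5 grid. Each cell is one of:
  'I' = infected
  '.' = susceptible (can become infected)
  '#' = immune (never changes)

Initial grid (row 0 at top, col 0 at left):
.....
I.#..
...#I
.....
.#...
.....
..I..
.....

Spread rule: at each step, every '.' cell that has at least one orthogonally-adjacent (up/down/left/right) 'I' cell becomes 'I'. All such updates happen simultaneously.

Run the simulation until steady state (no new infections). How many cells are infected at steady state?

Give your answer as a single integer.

Step 0 (initial): 3 infected
Step 1: +9 new -> 12 infected
Step 2: +14 new -> 26 infected
Step 3: +11 new -> 37 infected
Step 4: +0 new -> 37 infected

Answer: 37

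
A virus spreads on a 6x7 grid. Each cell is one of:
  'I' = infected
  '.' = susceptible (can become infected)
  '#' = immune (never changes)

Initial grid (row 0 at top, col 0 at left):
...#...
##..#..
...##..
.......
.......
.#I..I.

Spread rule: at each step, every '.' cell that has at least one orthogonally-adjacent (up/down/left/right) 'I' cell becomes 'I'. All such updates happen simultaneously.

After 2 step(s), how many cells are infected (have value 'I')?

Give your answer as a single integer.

Step 0 (initial): 2 infected
Step 1: +5 new -> 7 infected
Step 2: +6 new -> 13 infected

Answer: 13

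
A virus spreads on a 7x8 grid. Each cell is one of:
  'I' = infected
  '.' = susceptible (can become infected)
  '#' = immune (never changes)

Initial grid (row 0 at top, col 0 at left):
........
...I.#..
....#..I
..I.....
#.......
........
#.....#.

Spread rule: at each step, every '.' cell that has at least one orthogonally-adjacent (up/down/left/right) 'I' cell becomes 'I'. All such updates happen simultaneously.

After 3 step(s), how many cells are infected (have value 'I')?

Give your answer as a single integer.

Answer: 40

Derivation:
Step 0 (initial): 3 infected
Step 1: +11 new -> 14 infected
Step 2: +14 new -> 28 infected
Step 3: +12 new -> 40 infected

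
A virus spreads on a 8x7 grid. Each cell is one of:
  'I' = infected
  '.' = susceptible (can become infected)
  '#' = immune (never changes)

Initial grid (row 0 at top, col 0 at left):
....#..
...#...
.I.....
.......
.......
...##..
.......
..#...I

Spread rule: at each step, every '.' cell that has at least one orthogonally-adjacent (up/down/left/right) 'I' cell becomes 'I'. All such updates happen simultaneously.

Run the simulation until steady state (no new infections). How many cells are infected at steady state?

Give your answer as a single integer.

Step 0 (initial): 2 infected
Step 1: +6 new -> 8 infected
Step 2: +10 new -> 18 infected
Step 3: +11 new -> 29 infected
Step 4: +11 new -> 40 infected
Step 5: +7 new -> 47 infected
Step 6: +3 new -> 50 infected
Step 7: +1 new -> 51 infected
Step 8: +0 new -> 51 infected

Answer: 51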